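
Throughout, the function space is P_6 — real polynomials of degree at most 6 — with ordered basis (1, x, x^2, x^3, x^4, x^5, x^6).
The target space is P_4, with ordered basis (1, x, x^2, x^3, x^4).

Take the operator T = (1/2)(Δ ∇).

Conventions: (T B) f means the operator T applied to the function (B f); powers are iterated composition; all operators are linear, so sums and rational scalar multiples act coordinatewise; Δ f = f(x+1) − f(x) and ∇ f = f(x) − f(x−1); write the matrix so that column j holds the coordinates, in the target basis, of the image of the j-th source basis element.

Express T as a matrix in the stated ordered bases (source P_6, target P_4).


the matrix is [[0, 0, 1, 0, 1, 0, 1]; [0, 0, 0, 3, 0, 5, 0]; [0, 0, 0, 0, 6, 0, 15]; [0, 0, 0, 0, 0, 10, 0]; [0, 0, 0, 0, 0, 0, 15]] (rows listed top to bottom)

image of 1: 0
image of x: 0
image of x^2: 1
image of x^3: 3x
image of x^4: 6x^2 + 1
image of x^5: 10x^3 + 5x
image of x^6: 15x^4 + 15x^2 + 1
each image's coordinates form column j of the matrix


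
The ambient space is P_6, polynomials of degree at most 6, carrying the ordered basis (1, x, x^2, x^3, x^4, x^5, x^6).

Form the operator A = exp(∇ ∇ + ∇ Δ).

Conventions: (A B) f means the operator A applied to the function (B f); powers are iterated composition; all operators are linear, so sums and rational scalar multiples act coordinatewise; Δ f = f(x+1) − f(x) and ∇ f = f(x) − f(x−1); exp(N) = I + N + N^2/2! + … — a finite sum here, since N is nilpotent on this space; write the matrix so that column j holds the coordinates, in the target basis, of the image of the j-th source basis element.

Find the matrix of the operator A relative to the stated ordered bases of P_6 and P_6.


the matrix is [[1, 0, 4, -6, 64, -270, 2344]; [0, 1, 0, 12, -24, 320, -1620]; [0, 0, 1, 0, 24, -60, 960]; [0, 0, 0, 1, 0, 40, -120]; [0, 0, 0, 0, 1, 0, 60]; [0, 0, 0, 0, 0, 1, 0]; [0, 0, 0, 0, 0, 0, 1]] (rows listed top to bottom)

image of 1: 1
image of x: x
image of x^2: x^2 + 4
image of x^3: x^3 + 12x - 6
image of x^4: x^4 + 24x^2 - 24x + 64
image of x^5: x^5 + 40x^3 - 60x^2 + 320x - 270
image of x^6: x^6 + 60x^4 - 120x^3 + 960x^2 - 1620x + 2344
each image's coordinates form column j of the matrix


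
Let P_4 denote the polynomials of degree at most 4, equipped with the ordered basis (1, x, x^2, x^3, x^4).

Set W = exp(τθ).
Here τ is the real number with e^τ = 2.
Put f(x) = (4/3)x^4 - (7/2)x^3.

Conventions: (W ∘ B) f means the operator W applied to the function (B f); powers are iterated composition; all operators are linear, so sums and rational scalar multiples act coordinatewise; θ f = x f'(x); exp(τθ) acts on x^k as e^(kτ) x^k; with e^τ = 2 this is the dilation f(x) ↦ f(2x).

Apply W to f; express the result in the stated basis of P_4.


exp(τθ) x^k = e^(kτ) x^k; with e^τ = 2 this sends x^k to 2^k x^k
x^3 ↦ 8 x^3
x^4 ↦ 16 x^4
applying this coordinatewise to f: exp(τθ) f = (64/3)x^4 - 28x^3

the result is g(x) = (64/3)x^4 - 28x^3


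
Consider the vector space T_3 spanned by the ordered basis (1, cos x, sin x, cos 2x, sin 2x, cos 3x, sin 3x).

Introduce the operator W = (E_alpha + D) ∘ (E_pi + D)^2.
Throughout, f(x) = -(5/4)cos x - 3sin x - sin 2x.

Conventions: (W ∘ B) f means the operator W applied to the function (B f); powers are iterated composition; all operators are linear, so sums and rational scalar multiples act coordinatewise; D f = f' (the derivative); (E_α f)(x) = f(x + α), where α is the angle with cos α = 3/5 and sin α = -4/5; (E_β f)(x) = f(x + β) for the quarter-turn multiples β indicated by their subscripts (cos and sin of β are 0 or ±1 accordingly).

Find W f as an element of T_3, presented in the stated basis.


E_pi f = (5/4)cos x + 3sin x - sin 2x
D f = -3cos x + (5/4)sin x - 2cos 2x
(E_pi + D) f = -(7/4)cos x + (17/4)sin x - 2cos 2x - sin 2x
E_pi (E_pi + D) f = (7/4)cos x - (17/4)sin x - 2cos 2x - sin 2x
D (E_pi + D) f = (17/4)cos x + (7/4)sin x - 2cos 2x + 4sin 2x
(E_pi + D) (E_pi + D) f = 6cos x - (5/2)sin x - 4cos 2x + 3sin 2x
E_alpha (E_pi + D)^2 f = (28/5)cos x + (33/10)sin x - (44/25)cos 2x - (117/25)sin 2x
D (E_pi + D)^2 f = -(5/2)cos x - 6sin x + 6cos 2x + 8sin 2x
(E_alpha + D) (E_pi + D)^2 f = (31/10)cos x - (27/10)sin x + (106/25)cos 2x + (83/25)sin 2x

g(x) = (31/10)cos x - (27/10)sin x + (106/25)cos 2x + (83/25)sin 2x


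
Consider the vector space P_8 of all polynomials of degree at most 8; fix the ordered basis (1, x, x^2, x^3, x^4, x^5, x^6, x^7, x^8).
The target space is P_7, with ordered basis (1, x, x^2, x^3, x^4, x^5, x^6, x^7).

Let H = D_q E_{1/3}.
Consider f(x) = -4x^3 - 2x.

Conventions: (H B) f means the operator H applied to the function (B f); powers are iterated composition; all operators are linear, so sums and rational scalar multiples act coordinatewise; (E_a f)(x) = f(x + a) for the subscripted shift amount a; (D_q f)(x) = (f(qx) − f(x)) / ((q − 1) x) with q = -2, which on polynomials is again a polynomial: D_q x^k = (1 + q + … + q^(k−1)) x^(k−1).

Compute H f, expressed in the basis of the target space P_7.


the image equals g(x) = -12x^2 + 4x - 10/3

E_{1/3} f = -4x^3 - 4x^2 - (10/3)x - 22/27
D_q E_{1/3} f = -12x^2 + 4x - 10/3


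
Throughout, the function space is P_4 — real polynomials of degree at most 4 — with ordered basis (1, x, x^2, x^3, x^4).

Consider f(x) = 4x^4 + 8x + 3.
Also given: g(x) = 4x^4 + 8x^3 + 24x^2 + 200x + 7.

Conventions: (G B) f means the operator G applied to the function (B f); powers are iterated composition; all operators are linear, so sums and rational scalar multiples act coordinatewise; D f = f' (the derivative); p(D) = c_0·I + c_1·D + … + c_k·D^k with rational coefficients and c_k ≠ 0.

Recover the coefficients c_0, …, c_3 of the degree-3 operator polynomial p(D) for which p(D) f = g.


D^0 f = 4x^4 + 8x + 3
D^1 f = 16x^3 + 8
D^2 f = 48x^2
D^3 f = 96x
matching coefficients of g against c_0 f + c_1 Df + … from the top degree down determines the c_i
solution: c_0 = 1, c_1 = 1/2, c_2 = 1/2, c_3 = 2

p(D) = I + (1/2)·D + (1/2)·D^2 + 2·D^3, i.e. c_0 = 1, c_1 = 1/2, c_2 = 1/2, c_3 = 2


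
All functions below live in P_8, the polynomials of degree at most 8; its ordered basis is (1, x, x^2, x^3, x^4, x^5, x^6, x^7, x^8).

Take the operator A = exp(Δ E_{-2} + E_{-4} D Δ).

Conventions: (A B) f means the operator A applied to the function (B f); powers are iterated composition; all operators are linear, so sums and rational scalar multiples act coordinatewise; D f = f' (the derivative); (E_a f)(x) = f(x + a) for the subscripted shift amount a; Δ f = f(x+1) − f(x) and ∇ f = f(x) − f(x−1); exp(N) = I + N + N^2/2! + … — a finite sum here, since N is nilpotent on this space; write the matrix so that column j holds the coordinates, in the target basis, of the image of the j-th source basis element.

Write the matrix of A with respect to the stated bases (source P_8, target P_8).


image of 1: 1
image of x: x + 1
image of x^2: x^2 + 2x
image of x^3: x^3 + 3x^2 - 16
image of x^4: x^4 + 4x^3 - 64x + 75
image of x^5: x^5 + 5x^4 - 160x^2 + 375x - 173
image of x^6: x^6 + 6x^5 - 320x^3 + 1125x^2 - 1038x + 2095
image of x^7: x^7 + 7x^6 - 560x^4 + 2625x^3 - 3633x^2 + 14665x - 50881
image of x^8: x^8 + 8x^7 - 896x^5 + 5250x^4 - 9688x^3 + 58660x^2 - 407048x + 756308
each image's coordinates form column j of the matrix

the matrix is [[1, 1, 0, -16, 75, -173, 2095, -50881, 756308]; [0, 1, 2, 0, -64, 375, -1038, 14665, -407048]; [0, 0, 1, 3, 0, -160, 1125, -3633, 58660]; [0, 0, 0, 1, 4, 0, -320, 2625, -9688]; [0, 0, 0, 0, 1, 5, 0, -560, 5250]; [0, 0, 0, 0, 0, 1, 6, 0, -896]; [0, 0, 0, 0, 0, 0, 1, 7, 0]; [0, 0, 0, 0, 0, 0, 0, 1, 8]; [0, 0, 0, 0, 0, 0, 0, 0, 1]] (rows listed top to bottom)


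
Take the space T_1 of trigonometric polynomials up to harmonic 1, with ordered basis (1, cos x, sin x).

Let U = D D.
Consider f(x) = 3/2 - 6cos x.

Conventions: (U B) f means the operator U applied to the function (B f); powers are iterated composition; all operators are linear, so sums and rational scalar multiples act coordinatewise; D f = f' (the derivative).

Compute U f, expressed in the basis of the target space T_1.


the result is g(x) = 6cos x

D f = 6sin x
D D f = 6cos x


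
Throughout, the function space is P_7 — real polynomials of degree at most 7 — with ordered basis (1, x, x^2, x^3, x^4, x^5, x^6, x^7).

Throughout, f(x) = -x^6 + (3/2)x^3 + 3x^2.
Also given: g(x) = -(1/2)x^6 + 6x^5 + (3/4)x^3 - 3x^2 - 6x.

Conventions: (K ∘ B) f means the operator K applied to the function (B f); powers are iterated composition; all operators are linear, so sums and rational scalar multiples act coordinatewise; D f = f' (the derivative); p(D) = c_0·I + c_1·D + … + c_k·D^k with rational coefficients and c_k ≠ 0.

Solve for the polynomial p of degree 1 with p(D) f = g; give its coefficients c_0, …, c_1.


D^0 f = -x^6 + (3/2)x^3 + 3x^2
D^1 f = -6x^5 + (9/2)x^2 + 6x
matching coefficients of g against c_0 f + c_1 Df + … from the top degree down determines the c_i
solution: c_0 = 1/2, c_1 = -1

c_0 = 1/2, c_1 = -1


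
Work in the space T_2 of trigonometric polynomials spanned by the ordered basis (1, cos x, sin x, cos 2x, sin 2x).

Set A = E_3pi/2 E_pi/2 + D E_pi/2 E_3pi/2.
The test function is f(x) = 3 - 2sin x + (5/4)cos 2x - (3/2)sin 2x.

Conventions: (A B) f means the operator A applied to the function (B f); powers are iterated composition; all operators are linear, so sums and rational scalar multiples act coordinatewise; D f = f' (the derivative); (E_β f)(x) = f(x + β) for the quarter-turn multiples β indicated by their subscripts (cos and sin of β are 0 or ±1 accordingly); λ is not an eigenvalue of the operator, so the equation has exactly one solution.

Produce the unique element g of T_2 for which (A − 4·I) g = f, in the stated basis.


the result is g(x) = -1 + (1/5)cos x + (3/5)sin x - (3/52)cos 2x + (7/13)sin 2x

write g with unknown coordinates in the stated basis and equate coefficients in (A − 4·I) g = f
solving from the highest basis element down gives g = -1 + (1/5)cos x + (3/5)sin x - (3/52)cos 2x + (7/13)sin 2x
check: A g = -1 + (4/5)cos x + (2/5)sin x + (53/52)cos 2x + (17/26)sin 2x
so A g − 4·g = 3 - 2sin x + (5/4)cos 2x - (3/2)sin 2x = f ✓


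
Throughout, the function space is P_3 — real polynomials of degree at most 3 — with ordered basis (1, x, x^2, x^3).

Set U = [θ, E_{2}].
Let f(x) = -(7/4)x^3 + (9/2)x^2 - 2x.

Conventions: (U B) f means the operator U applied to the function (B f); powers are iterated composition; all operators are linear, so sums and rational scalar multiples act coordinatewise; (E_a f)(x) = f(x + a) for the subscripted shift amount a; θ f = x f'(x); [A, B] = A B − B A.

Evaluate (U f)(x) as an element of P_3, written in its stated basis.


E_{2} f = -(7/4)x^3 - 6x^2 - 5x
θ E_{2} f = -(21/4)x^3 - 12x^2 - 5x
θ f = -(21/4)x^3 + 9x^2 - 2x
E_{2} θ f = -(21/4)x^3 - (45/2)x^2 - 29x - 10
[θ, E_{2}] f = (21/2)x^2 + 24x + 10

the result is g(x) = (21/2)x^2 + 24x + 10


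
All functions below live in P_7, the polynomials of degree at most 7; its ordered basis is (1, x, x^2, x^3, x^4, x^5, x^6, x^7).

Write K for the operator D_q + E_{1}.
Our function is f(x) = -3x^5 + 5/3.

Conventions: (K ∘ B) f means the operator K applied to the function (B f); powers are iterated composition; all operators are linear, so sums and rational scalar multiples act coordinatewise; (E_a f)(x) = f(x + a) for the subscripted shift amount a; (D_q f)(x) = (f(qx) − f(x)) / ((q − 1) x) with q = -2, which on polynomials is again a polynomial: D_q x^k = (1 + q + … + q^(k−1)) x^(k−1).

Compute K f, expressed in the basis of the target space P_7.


the image equals g(x) = -3x^5 - 48x^4 - 30x^3 - 30x^2 - 15x - 4/3

D_q f = -33x^4
E_{1} f = -3x^5 - 15x^4 - 30x^3 - 30x^2 - 15x - 4/3
(D_q + E_{1}) f = -3x^5 - 48x^4 - 30x^3 - 30x^2 - 15x - 4/3


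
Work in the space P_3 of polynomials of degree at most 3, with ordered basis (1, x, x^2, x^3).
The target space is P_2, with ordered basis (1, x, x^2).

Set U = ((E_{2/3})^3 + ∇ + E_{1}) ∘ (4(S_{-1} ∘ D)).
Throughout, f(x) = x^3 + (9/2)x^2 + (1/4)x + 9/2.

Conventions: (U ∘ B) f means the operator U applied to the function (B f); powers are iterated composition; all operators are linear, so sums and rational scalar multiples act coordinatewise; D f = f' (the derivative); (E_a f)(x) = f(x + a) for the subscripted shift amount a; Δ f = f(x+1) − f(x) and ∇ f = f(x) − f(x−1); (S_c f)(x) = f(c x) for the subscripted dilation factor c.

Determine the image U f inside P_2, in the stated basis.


D f = 3x^2 + 9x + 1/4
S_{-1} D f = 3x^2 - 9x + 1/4
(4(S_{-1} ∘ D)) f = 12x^2 - 36x + 1
E_{2/3} (4(S_{-1} ∘ D)) f = 12x^2 - 20x - 53/3
E_{2/3} E_{2/3} (4(S_{-1} ∘ D)) f = 12x^2 - 4x - 77/3
E_{2/3} E_{2/3} E_{2/3} (4(S_{-1} ∘ D)) f = 12x^2 + 12x - 23
∇ (4(S_{-1} ∘ D)) f = 24x - 48
E_{1} (4(S_{-1} ∘ D)) f = 12x^2 - 12x - 23
((E_{2/3})^3 + ∇ + E_{1}) (4(S_{-1} ∘ D)) f = 24x^2 + 24x - 94

the image equals g(x) = 24x^2 + 24x - 94


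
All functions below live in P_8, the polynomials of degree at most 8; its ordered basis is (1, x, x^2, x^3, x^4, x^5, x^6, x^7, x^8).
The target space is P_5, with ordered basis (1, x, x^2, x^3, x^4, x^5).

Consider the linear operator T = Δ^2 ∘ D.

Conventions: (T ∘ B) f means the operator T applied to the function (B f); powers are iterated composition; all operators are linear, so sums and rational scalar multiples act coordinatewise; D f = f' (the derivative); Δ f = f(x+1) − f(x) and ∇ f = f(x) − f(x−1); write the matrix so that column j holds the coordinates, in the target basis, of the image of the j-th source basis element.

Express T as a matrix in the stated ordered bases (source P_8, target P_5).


image of 1: 0
image of x: 0
image of x^2: 0
image of x^3: 6
image of x^4: 24x + 24
image of x^5: 60x^2 + 120x + 70
image of x^6: 120x^3 + 360x^2 + 420x + 180
image of x^7: 210x^4 + 840x^3 + 1470x^2 + 1260x + 434
image of x^8: 336x^5 + 1680x^4 + 3920x^3 + 5040x^2 + 3472x + 1008
each image's coordinates form column j of the matrix

the matrix is [[0, 0, 0, 6, 24, 70, 180, 434, 1008]; [0, 0, 0, 0, 24, 120, 420, 1260, 3472]; [0, 0, 0, 0, 0, 60, 360, 1470, 5040]; [0, 0, 0, 0, 0, 0, 120, 840, 3920]; [0, 0, 0, 0, 0, 0, 0, 210, 1680]; [0, 0, 0, 0, 0, 0, 0, 0, 336]] (rows listed top to bottom)


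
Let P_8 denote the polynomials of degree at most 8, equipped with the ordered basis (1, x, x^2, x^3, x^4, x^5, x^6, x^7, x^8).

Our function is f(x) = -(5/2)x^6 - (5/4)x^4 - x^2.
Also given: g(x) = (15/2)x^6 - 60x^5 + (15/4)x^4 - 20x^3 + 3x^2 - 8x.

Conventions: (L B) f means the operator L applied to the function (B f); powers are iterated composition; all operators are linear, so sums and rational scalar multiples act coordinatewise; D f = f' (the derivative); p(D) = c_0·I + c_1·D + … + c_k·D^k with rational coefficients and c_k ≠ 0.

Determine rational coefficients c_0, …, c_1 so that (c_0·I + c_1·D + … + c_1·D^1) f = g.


D^0 f = -(5/2)x^6 - (5/4)x^4 - x^2
D^1 f = -15x^5 - 5x^3 - 2x
matching coefficients of g against c_0 f + c_1 Df + … from the top degree down determines the c_i
solution: c_0 = -3, c_1 = 4

p(D) = -3·I + 4·D, i.e. c_0 = -3, c_1 = 4


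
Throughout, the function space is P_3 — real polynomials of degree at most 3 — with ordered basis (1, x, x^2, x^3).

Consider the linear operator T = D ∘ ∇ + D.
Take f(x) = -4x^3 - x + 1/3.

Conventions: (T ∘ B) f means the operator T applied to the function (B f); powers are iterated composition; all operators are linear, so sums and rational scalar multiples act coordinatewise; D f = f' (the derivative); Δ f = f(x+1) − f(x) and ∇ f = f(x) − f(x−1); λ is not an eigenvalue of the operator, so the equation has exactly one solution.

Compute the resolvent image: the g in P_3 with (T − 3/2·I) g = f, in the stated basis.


g(x) = (8/3)x^3 + (16/3)x^2 + (166/9)x + 374/27

write g with unknown coordinates in the stated basis and equate coefficients in (T − 3/2·I) g = f
solving from the highest basis element down gives g = (8/3)x^3 + (16/3)x^2 + (166/9)x + 374/27
check: T g = 8x^2 + (80/3)x + 190/9
so T g − 3/2·g = -4x^3 - x + 1/3 = f ✓


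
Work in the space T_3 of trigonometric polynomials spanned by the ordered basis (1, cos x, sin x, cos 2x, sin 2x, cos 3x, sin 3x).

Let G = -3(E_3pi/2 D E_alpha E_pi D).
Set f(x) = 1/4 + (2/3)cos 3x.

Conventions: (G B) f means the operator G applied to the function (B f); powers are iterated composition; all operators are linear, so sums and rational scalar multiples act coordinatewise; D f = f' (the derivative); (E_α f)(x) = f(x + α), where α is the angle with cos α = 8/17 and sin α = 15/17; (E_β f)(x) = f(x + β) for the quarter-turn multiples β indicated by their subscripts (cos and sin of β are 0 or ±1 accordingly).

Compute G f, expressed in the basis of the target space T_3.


D f = -2sin 3x
E_pi D f = 2sin 3x
E_alpha E_pi D f = -(990/4913)cos 3x - (9776/4913)sin 3x
D (E_alpha E_pi) D f = -(29328/4913)cos 3x + (2970/4913)sin 3x
E_3pi/2 D (E_alpha E_pi) D f = (2970/4913)cos 3x + (29328/4913)sin 3x
(-3(E_3pi/2 D E_alpha E_pi D)) f = -(8910/4913)cos 3x - (87984/4913)sin 3x

the image equals g(x) = -(8910/4913)cos 3x - (87984/4913)sin 3x


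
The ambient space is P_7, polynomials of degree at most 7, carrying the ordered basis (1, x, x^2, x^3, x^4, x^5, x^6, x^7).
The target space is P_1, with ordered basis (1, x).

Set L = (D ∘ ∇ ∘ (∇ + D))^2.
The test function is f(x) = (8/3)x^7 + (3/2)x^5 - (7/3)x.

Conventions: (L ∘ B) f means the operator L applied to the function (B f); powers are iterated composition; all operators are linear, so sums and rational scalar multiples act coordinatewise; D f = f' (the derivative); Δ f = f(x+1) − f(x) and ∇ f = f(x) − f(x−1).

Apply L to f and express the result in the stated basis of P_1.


∇ f = (56/3)x^6 - 56x^5 + (605/6)x^4 - (325/3)x^3 + 71x^2 - (157/6)x + 11/6
D f = (56/3)x^6 + (15/2)x^4 - 7/3
(∇ + D) f = (112/3)x^6 - 56x^5 + (325/3)x^4 - (325/3)x^3 + 71x^2 - (157/6)x - 1/2
∇ (∇ + D) f = 224x^5 - 840x^4 + 1740x^3 - 2095x^2 + (4213/3)x - 2443/6
D ∇ (∇ + D) f = 1120x^4 - 3360x^3 + 5220x^2 - 4190x + 4213/3
∇ (D ∘ ∇ ∘ (∇ + D)) f = 4480x^3 - 16800x^2 + 25000x - 13890
D (D ∘ ∇ ∘ (∇ + D)) f = 4480x^3 - 10080x^2 + 10440x - 4190
(∇ + D) (D ∘ ∇ ∘ (∇ + D)) f = 8960x^3 - 26880x^2 + 35440x - 18080
∇ (∇ + D) (D ∘ ∇ ∘ (∇ + D)) f = 26880x^2 - 80640x + 71280
D ∇ (∇ + D) (D ∘ ∇ ∘ (∇ + D)) f = 53760x - 80640

g(x) = 53760x - 80640


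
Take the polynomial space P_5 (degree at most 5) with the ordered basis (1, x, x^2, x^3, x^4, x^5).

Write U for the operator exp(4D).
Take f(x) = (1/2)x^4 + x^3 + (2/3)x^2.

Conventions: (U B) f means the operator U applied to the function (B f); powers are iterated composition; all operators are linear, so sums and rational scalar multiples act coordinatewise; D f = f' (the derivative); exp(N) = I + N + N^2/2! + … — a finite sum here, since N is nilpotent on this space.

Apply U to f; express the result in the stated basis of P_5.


order-1 term: 8x^3 + 12x^2 + (16/3)x
order-2 term: 48x^2 + 48x + 32/3
order-3 term: 128x + 64
order-4 term: 128
the series for exp(4D) f terminates at order 4
exp(4D) f = (1/2)x^4 + 9x^3 + (182/3)x^2 + (544/3)x + 608/3

the image equals g(x) = (1/2)x^4 + 9x^3 + (182/3)x^2 + (544/3)x + 608/3


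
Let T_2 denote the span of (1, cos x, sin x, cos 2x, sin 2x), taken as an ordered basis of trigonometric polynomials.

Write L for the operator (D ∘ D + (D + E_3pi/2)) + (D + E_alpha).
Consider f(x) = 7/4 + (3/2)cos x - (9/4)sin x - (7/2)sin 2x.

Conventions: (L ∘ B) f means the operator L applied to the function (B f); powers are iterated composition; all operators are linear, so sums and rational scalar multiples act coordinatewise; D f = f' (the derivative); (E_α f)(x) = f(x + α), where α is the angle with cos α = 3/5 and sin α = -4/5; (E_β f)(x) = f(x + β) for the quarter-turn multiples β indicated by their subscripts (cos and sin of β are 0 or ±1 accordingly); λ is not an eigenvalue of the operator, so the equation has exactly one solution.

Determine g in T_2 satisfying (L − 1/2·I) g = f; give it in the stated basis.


the image equals g(x) = 7/6 - (18/17)cos x + (93/34)sin x + (1064/4265)cos 2x + (2023/4265)sin 2x

write g with unknown coordinates in the stated basis and equate coefficients in (L − 1/2·I) g = f
solving from the highest basis element down gives g = 7/6 - (18/17)cos x + (93/34)sin x + (1064/4265)cos 2x + (2023/4265)sin 2x
check: L g = 7/3 + (33/34)cos x - (15/17)sin x + (532/4265)cos 2x - (13916/4265)sin 2x
so L g − 1/2·g = 7/4 + (3/2)cos x - (9/4)sin x - (7/2)sin 2x = f ✓


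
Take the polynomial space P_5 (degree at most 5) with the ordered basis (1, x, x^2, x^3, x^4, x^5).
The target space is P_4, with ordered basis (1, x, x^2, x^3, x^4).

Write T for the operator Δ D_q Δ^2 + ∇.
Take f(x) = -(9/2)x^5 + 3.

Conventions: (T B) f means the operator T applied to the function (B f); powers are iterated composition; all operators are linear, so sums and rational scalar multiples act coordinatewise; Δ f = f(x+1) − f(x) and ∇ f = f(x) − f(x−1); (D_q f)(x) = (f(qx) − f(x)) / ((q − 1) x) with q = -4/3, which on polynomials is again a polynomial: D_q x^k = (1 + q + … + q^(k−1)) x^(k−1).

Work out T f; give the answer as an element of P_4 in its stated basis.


Δ f = -(45/2)x^4 - 45x^3 - 45x^2 - (45/2)x - 9/2
Δ Δ f = -90x^3 - 270x^2 - 315x - 135
D_q Δ^2 f = -130x^2 + 90x - 315
Δ D_q Δ^2 f = -260x - 40
∇ f = -(45/2)x^4 + 45x^3 - 45x^2 + (45/2)x - 9/2
(Δ D_q Δ^2 + ∇) f = -(45/2)x^4 + 45x^3 - 45x^2 - (475/2)x - 89/2

the image equals g(x) = -(45/2)x^4 + 45x^3 - 45x^2 - (475/2)x - 89/2


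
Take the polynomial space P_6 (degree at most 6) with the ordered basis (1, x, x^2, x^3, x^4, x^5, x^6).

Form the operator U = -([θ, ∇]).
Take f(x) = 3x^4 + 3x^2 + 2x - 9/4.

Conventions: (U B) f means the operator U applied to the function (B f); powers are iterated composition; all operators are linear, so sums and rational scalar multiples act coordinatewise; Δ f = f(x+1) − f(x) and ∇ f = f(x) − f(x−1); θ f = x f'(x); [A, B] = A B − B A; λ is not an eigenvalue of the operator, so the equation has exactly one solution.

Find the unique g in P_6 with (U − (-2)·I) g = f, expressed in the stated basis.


the result is g(x) = (3/2)x^4 - 3x^3 + 15x^2 - 32x + 299/8

write g with unknown coordinates in the stated basis and equate coefficients in (U − (-2)·I) g = f
solving from the highest basis element down gives g = (3/2)x^4 - 3x^3 + 15x^2 - 32x + 299/8
check: U g = 6x^3 - 27x^2 + 66x - 77
so U g − (-2)·g = 3x^4 + 3x^2 + 2x - 9/4 = f ✓


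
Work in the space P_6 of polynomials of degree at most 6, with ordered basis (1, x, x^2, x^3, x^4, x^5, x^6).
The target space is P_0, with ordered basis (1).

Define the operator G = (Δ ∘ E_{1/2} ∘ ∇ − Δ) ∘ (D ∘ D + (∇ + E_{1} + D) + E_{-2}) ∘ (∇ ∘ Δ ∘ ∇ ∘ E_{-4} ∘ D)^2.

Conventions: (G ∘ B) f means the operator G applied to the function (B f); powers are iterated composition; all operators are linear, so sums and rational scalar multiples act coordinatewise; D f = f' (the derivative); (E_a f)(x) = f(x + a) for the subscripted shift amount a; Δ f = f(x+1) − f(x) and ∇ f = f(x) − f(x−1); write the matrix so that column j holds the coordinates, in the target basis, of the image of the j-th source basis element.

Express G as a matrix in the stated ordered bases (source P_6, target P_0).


image of 1: 0
image of x: 0
image of x^2: 0
image of x^3: 0
image of x^4: 0
image of x^5: 0
image of x^6: 0
each image's coordinates form column j of the matrix

the matrix is [[0, 0, 0, 0, 0, 0, 0]] (rows listed top to bottom)


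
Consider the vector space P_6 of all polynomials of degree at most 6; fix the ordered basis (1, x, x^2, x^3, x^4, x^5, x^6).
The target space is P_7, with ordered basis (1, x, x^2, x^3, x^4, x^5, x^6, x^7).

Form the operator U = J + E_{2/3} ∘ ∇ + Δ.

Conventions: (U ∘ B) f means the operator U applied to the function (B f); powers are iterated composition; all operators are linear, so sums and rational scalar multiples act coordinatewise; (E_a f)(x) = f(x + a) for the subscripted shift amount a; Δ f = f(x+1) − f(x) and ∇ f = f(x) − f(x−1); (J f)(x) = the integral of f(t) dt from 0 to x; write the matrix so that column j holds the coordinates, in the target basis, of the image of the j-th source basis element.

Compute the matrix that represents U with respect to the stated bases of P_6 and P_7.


the matrix is [[0, 2, 4/3, 4/3, 32/27, 92/81, 88/81]; [1, 0, 4, 4, 16/3, 160/27, 184/27]; [0, 1/2, 0, 6, 8, 40/3, 160/9]; [0, 0, 1/3, 0, 8, 40/3, 80/3]; [0, 0, 0, 1/4, 0, 10, 20]; [0, 0, 0, 0, 1/5, 0, 12]; [0, 0, 0, 0, 0, 1/6, 0]; [0, 0, 0, 0, 0, 0, 1/7]] (rows listed top to bottom)

image of 1: x
image of x: (1/2)x^2 + 2
image of x^2: (1/3)x^3 + 4x + 4/3
image of x^3: (1/4)x^4 + 6x^2 + 4x + 4/3
image of x^4: (1/5)x^5 + 8x^3 + 8x^2 + (16/3)x + 32/27
image of x^5: (1/6)x^6 + 10x^4 + (40/3)x^3 + (40/3)x^2 + (160/27)x + 92/81
image of x^6: (1/7)x^7 + 12x^5 + 20x^4 + (80/3)x^3 + (160/9)x^2 + (184/27)x + 88/81
each image's coordinates form column j of the matrix


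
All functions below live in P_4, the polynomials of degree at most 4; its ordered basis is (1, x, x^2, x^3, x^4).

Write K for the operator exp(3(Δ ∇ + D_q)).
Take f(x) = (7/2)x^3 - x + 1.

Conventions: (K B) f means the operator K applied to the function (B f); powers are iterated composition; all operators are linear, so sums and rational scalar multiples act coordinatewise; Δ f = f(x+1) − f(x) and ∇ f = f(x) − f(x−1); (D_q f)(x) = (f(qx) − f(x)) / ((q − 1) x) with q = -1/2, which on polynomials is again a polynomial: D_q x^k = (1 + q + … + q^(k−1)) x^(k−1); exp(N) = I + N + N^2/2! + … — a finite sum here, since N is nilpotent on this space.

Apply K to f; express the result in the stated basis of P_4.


order-1 term: (63/8)x^2 + 63x - 3
order-2 term: (189/32)x + 945/8
order-3 term: 189/32
the series for exp(3(Δ ∇ + D_q)) f terminates at order 3
exp(3(Δ ∇ + D_q)) f = (7/2)x^3 + (63/8)x^2 + (2173/32)x + 3905/32

the result is g(x) = (7/2)x^3 + (63/8)x^2 + (2173/32)x + 3905/32


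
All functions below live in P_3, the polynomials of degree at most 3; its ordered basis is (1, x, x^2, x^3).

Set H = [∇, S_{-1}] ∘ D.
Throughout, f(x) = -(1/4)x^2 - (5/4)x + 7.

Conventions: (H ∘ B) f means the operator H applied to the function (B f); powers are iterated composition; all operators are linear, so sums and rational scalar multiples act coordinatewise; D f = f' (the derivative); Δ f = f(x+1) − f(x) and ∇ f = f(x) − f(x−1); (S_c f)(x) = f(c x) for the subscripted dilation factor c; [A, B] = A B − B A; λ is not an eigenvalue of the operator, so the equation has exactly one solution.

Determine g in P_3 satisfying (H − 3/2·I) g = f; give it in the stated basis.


the result is g(x) = (1/6)x^2 + (5/6)x - 46/9

write g with unknown coordinates in the stated basis and equate coefficients in (H − 3/2·I) g = f
solving from the highest basis element down gives g = (1/6)x^2 + (5/6)x - 46/9
check: H g = -2/3
so H g − 3/2·g = -(1/4)x^2 - (5/4)x + 7 = f ✓


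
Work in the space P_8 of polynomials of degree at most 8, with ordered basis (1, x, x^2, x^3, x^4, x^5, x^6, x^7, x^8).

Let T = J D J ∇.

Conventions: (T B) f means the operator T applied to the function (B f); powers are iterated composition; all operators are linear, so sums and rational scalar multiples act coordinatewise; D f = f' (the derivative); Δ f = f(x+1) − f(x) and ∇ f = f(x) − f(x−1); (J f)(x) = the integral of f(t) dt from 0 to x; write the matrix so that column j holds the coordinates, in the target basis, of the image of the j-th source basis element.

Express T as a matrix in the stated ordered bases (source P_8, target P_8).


image of 1: 0
image of x: x
image of x^2: x^2 - x
image of x^3: x^3 - (3/2)x^2 + x
image of x^4: x^4 - 2x^3 + 2x^2 - x
image of x^5: x^5 - (5/2)x^4 + (10/3)x^3 - (5/2)x^2 + x
image of x^6: x^6 - 3x^5 + 5x^4 - 5x^3 + 3x^2 - x
image of x^7: x^7 - (7/2)x^6 + 7x^5 - (35/4)x^4 + 7x^3 - (7/2)x^2 + x
image of x^8: x^8 - 4x^7 + (28/3)x^6 - 14x^5 + 14x^4 - (28/3)x^3 + 4x^2 - x
each image's coordinates form column j of the matrix

the matrix is [[0, 0, 0, 0, 0, 0, 0, 0, 0]; [0, 1, -1, 1, -1, 1, -1, 1, -1]; [0, 0, 1, -3/2, 2, -5/2, 3, -7/2, 4]; [0, 0, 0, 1, -2, 10/3, -5, 7, -28/3]; [0, 0, 0, 0, 1, -5/2, 5, -35/4, 14]; [0, 0, 0, 0, 0, 1, -3, 7, -14]; [0, 0, 0, 0, 0, 0, 1, -7/2, 28/3]; [0, 0, 0, 0, 0, 0, 0, 1, -4]; [0, 0, 0, 0, 0, 0, 0, 0, 1]] (rows listed top to bottom)


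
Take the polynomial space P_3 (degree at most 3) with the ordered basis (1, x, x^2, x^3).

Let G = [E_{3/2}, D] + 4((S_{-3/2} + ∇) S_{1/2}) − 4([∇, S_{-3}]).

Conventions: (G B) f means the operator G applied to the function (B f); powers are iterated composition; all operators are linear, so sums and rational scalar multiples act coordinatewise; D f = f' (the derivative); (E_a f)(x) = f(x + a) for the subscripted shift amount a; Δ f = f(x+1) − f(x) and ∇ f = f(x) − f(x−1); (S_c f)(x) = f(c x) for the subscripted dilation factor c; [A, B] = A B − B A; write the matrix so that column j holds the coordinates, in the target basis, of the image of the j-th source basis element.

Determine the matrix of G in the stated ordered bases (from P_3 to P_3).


the matrix is [[4, 18, 31, 225/2]; [0, -3, -94, -579/2]; [0, 0, 9/4, 867/2]; [0, 0, 0, -27/16]] (rows listed top to bottom)

image of 1: 4
image of x: -3x + 18
image of x^2: (9/4)x^2 - 94x + 31
image of x^3: -(27/16)x^3 + (867/2)x^2 - (579/2)x + 225/2
each image's coordinates form column j of the matrix


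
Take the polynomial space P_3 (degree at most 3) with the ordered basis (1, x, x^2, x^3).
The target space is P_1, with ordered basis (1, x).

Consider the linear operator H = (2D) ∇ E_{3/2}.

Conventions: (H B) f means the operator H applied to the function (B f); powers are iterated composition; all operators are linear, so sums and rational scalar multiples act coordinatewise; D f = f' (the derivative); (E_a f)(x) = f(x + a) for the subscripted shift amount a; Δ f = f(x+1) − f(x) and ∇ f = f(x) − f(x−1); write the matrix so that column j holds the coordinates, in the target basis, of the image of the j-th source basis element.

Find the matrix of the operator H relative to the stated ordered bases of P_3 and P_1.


image of 1: 0
image of x: 0
image of x^2: 4
image of x^3: 12x + 12
each image's coordinates form column j of the matrix

the matrix is [[0, 0, 4, 12]; [0, 0, 0, 12]] (rows listed top to bottom)


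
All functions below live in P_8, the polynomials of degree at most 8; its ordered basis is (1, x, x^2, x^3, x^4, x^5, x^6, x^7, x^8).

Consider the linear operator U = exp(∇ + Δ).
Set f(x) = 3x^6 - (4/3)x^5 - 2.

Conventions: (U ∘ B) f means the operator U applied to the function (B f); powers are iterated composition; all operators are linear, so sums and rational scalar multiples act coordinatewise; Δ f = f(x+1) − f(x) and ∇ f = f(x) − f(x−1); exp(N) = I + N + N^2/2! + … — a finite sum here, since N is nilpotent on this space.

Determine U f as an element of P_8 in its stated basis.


the image equals g(x) = 3x^6 + (104/3)x^5 + (500/3)x^4 + (1640/3)x^3 + (3920/3)x^2 + (5516/3)x + 1190

order-1 term: 36x^5 - (40/3)x^4 + 120x^3 - (80/3)x^2 + 36x - 8/3
order-2 term: 180x^4 - (160/3)x^3 + 720x^2 - (320/3)x + 192
order-3 term: 480x^3 - (320/3)x^2 + 1440x - 320/3
order-4 term: 720x^2 - (320/3)x + 960
order-5 term: 576x - 128/3
order-6 term: 192
the series for exp(∇ + Δ) f terminates at order 6
exp(∇ + Δ) f = 3x^6 + (104/3)x^5 + (500/3)x^4 + (1640/3)x^3 + (3920/3)x^2 + (5516/3)x + 1190


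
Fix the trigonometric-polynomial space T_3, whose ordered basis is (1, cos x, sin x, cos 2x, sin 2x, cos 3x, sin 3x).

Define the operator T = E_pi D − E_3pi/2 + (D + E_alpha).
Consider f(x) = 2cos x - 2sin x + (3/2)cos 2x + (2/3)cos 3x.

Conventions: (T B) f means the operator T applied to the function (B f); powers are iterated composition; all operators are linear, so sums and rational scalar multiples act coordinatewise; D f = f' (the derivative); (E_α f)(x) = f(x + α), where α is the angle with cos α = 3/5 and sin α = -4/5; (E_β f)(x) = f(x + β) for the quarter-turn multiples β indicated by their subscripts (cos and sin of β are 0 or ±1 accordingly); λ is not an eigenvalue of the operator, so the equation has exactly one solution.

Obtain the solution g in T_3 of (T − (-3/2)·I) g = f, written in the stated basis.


write g with unknown coordinates in the stated basis and equate coefficients in (T − (-3/2)·I) g = f
solving from the highest basis element down gives g = (92/89)cos x - (76/89)sin x + (333/1417)cos 2x + (456/1417)sin 2x + (188/1073)cos 3x - (1352/3219)sin 3x
check: T g = (40/89)cos x - (64/89)sin x + (1626/1417)cos 2x - (684/1417)sin 2x + (1300/3219)cos 3x + (676/1073)sin 3x
so T g − (-3/2)·g = 2cos x - 2sin x + (3/2)cos 2x + (2/3)cos 3x = f ✓

the result is g(x) = (92/89)cos x - (76/89)sin x + (333/1417)cos 2x + (456/1417)sin 2x + (188/1073)cos 3x - (1352/3219)sin 3x


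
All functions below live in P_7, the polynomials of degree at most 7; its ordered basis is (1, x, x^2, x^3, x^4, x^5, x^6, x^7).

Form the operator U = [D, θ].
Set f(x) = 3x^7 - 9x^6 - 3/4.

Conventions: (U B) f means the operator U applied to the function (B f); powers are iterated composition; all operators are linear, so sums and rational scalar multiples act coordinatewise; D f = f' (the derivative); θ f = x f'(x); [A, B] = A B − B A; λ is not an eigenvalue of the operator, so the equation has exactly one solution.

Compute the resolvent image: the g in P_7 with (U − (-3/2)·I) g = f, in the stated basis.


write g with unknown coordinates in the stated basis and equate coefficients in (U − (-3/2)·I) g = f
solving from the highest basis element down gives g = 2x^7 - (46/3)x^6 + (184/3)x^5 - (1840/9)x^4 + (14720/27)x^3 - (29440/27)x^2 + (117760/81)x - 471283/486
check: U g = 14x^6 - 92x^5 + (920/3)x^4 - (7360/9)x^3 + (14720/9)x^2 - (58880/27)x + 117760/81
so U g − (-3/2)·g = 3x^7 - 9x^6 - 3/4 = f ✓

the result is g(x) = 2x^7 - (46/3)x^6 + (184/3)x^5 - (1840/9)x^4 + (14720/27)x^3 - (29440/27)x^2 + (117760/81)x - 471283/486


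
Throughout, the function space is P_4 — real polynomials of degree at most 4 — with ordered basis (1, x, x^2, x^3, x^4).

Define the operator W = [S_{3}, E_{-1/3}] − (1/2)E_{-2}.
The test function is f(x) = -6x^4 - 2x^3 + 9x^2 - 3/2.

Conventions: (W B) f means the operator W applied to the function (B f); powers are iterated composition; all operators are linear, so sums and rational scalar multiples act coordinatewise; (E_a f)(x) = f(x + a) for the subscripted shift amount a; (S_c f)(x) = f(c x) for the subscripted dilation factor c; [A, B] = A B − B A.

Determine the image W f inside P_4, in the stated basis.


the image equals g(x) = 3x^4 - 455x^3 + (627/2)x^2 - (250/3)x + 75/4

E_{-1/3} f = -6x^4 + 6x^3 + 7x^2 - (52/9)x - 1/2
S_{3} E_{-1/3} f = -486x^4 + 162x^3 + 63x^2 - (52/3)x - 1/2
S_{3} f = -486x^4 - 54x^3 + 81x^2 - 3/2
E_{-1/3} S_{3} f = -486x^4 + 594x^3 - 189x^2 + 7/2
[S_{3}, E_{-1/3}] f = -432x^3 + 252x^2 - (52/3)x - 4
E_{-2} f = -6x^4 + 46x^3 - 123x^2 + 132x - 91/2
(-(1/2)E_{-2}) f = 3x^4 - 23x^3 + (123/2)x^2 - 66x + 91/4
([S_{3}, E_{-1/3}] − (1/2)E_{-2}) f = 3x^4 - 455x^3 + (627/2)x^2 - (250/3)x + 75/4


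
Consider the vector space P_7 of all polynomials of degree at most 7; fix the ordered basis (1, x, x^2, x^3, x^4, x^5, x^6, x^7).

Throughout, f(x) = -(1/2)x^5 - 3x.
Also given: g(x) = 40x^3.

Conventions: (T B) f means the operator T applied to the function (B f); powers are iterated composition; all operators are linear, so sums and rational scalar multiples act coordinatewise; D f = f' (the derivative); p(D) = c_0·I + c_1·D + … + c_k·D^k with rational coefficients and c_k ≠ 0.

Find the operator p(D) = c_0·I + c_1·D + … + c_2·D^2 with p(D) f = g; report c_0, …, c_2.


c_0 = 0, c_1 = 0, c_2 = -4

D^0 f = -(1/2)x^5 - 3x
D^1 f = -(5/2)x^4 - 3
D^2 f = -10x^3
matching coefficients of g against c_0 f + c_1 Df + … from the top degree down determines the c_i
solution: c_0 = 0, c_1 = 0, c_2 = -4


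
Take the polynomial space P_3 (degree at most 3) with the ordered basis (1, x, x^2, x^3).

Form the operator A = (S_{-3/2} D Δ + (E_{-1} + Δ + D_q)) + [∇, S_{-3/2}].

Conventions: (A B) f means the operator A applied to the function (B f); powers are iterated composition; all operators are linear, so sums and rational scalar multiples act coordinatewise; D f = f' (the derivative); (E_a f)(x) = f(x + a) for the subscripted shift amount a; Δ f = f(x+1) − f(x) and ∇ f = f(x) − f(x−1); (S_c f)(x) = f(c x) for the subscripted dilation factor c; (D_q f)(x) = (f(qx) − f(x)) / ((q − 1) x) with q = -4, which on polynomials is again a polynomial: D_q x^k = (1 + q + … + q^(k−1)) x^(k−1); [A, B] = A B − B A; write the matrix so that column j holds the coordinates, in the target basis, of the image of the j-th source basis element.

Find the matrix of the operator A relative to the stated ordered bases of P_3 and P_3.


the matrix is [[1, -3/2, 11/4, -11/8]; [0, 1, 9/2, 21/8]; [0, 0, 1, -31/8]; [0, 0, 0, 1]] (rows listed top to bottom)

image of 1: 1
image of x: x - 3/2
image of x^2: x^2 + (9/2)x + 11/4
image of x^3: x^3 - (31/8)x^2 + (21/8)x - 11/8
each image's coordinates form column j of the matrix


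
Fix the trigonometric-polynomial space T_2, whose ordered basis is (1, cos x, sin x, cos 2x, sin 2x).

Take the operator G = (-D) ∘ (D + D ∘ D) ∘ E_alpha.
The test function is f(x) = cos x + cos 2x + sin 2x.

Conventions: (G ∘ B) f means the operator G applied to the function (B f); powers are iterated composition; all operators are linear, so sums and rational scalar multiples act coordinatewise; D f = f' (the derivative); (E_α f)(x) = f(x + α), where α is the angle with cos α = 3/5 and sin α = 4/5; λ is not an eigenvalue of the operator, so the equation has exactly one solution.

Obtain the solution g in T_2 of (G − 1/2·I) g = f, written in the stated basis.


write g with unknown coordinates in the stated basis and equate coefficients in (G − 1/2·I) g = f
solving from the highest basis element down gives g = -(2/7)cos x + (4/7)sin x - (218/1781)cos 2x - (154/1781)sin 2x
check: G g = (6/7)cos x + (2/7)sin x + (1672/1781)cos 2x + (1704/1781)sin 2x
so G g − 1/2·g = cos x + cos 2x + sin 2x = f ✓

the result is g(x) = -(2/7)cos x + (4/7)sin x - (218/1781)cos 2x - (154/1781)sin 2x


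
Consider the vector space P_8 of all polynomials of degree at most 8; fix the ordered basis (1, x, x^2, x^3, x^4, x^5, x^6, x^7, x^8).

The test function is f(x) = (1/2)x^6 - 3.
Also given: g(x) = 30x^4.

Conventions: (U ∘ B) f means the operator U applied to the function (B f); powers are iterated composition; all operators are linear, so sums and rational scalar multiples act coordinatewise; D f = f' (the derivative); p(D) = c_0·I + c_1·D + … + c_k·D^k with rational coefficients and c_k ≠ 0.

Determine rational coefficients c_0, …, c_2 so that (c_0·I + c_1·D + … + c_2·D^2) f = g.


c_0 = 0, c_1 = 0, c_2 = 2

D^0 f = (1/2)x^6 - 3
D^1 f = 3x^5
D^2 f = 15x^4
matching coefficients of g against c_0 f + c_1 Df + … from the top degree down determines the c_i
solution: c_0 = 0, c_1 = 0, c_2 = 2


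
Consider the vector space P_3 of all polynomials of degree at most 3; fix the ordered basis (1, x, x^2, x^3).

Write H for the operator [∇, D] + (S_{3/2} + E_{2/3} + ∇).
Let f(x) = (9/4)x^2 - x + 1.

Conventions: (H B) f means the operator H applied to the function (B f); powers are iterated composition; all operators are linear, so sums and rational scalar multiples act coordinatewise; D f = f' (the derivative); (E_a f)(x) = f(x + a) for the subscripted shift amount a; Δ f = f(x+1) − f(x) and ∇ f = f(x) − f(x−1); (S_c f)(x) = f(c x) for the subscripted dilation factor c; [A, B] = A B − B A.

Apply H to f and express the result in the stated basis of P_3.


g(x) = (117/16)x^2 + 5x - 11/12

D f = (9/2)x - 1
∇ D f = 9/2
∇ f = (9/2)x - 13/4
D ∇ f = 9/2
[∇, D] f = 0
S_{3/2} f = (81/16)x^2 - (3/2)x + 1
E_{2/3} f = (9/4)x^2 + 2x + 4/3
∇ f = (9/2)x - 13/4
(S_{3/2} + E_{2/3} + ∇) f = (117/16)x^2 + 5x - 11/12
([∇, D] + (S_{3/2} + E_{2/3} + ∇)) f = (117/16)x^2 + 5x - 11/12
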